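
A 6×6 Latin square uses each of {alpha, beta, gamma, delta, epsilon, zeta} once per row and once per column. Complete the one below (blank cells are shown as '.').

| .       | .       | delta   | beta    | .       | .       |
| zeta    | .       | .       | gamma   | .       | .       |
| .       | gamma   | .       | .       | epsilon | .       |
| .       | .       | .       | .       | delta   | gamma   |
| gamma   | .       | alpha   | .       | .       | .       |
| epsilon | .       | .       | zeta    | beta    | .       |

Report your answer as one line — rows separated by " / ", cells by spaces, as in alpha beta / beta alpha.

Cell (r1,c1): row 1 has {beta,delta}; column 1 has {gamma,epsilon,zeta} → alpha.
Cell (r2,c5): row 2 has {gamma,zeta}; column 5 has {beta,delta,epsilon} → alpha.
Cell (r4,c1): row 4 has {gamma,delta}; column 1 has {alpha,gamma,epsilon,zeta} → beta.
Cell (r5,c5): row 5 has {alpha,gamma}; column 5 has {alpha,beta,delta,epsilon} → zeta.
Cell (r6,c3): row 6 has {beta,epsilon,zeta}; column 3 has {alpha,delta} → gamma.
Cell (r1,c5): row 1 has {alpha,beta,delta}; column 5 has {alpha,beta,delta,epsilon,zeta} → gamma.
Cell (r3,c1): row 3 has {gamma,epsilon}; column 1 has {alpha,beta,gamma,epsilon,zeta} → delta.
Cell (r3,c4): row 3 has {gamma,delta,epsilon}; column 4 has {beta,gamma,zeta} → alpha.
Cell (r4,c4): row 4 has {beta,gamma,delta}; column 4 has {alpha,beta,gamma,zeta} → epsilon.
Cell (r5,c4): row 5 has {alpha,gamma,zeta}; column 4 has {alpha,beta,gamma,epsilon,zeta} → delta.
Cell (r4,c3): row 4 has {beta,gamma,delta,epsilon}; column 3 has {alpha,gamma,delta} → zeta.
Cell (r3,c3): row 3 has {alpha,gamma,delta,epsilon}; column 3 has {alpha,gamma,delta,zeta} → beta.
Cell (r3,c6): row 3 has {alpha,beta,gamma,delta,epsilon}; column 6 has {gamma} → zeta.
Cell (r4,c2): row 4 has {beta,gamma,delta,epsilon,zeta}; column 2 has {gamma} → alpha.
Cell (r6,c2): row 6 has {beta,gamma,epsilon,zeta}; column 2 has {alpha,gamma} → delta.
Cell (r6,c6): row 6 has {beta,gamma,delta,epsilon,zeta}; column 6 has {gamma,zeta} → alpha.
Cell (r1,c6): row 1 has {alpha,beta,gamma,delta}; column 6 has {alpha,gamma,zeta} → epsilon.
Cell (r2,c3): row 2 has {alpha,gamma,zeta}; column 3 has {alpha,beta,gamma,delta,zeta} → epsilon.
Cell (r5,c6): row 5 has {alpha,gamma,delta,zeta}; column 6 has {alpha,gamma,epsilon,zeta} → beta.
Cell (r1,c2): row 1 has {alpha,beta,gamma,delta,epsilon}; column 2 has {alpha,gamma,delta} → zeta.
Cell (r2,c2): row 2 has {alpha,gamma,epsilon,zeta}; column 2 has {alpha,gamma,delta,zeta} → beta.
Cell (r2,c6): row 2 has {alpha,beta,gamma,epsilon,zeta}; column 6 has {alpha,beta,gamma,epsilon,zeta} → delta.
Cell (r5,c2): row 5 has {alpha,beta,gamma,delta,zeta}; column 2 has {alpha,beta,gamma,delta,zeta} → epsilon.

alpha zeta delta beta gamma epsilon / zeta beta epsilon gamma alpha delta / delta gamma beta alpha epsilon zeta / beta alpha zeta epsilon delta gamma / gamma epsilon alpha delta zeta beta / epsilon delta gamma zeta beta alpha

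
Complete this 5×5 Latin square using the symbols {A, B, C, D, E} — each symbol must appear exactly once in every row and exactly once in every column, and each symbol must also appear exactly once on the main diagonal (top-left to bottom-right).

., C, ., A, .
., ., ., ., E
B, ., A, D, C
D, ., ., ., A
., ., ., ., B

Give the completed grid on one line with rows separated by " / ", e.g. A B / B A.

E C B A D / A D C B E / B E A D C / D B E C A / C A D E B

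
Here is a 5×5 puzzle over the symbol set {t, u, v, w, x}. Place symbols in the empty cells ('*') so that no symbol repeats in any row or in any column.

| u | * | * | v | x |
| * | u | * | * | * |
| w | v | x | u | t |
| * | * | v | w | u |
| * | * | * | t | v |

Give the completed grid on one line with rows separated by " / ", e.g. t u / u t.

u t w v x / v u t x w / w v x u t / t x v w u / x w u t v

(r2,c4) = x
(r2,c5) = w
(r5,c1) = x
(r5,c2) = w
(r5,c3) = u
(r1,c2) = t
(r1,c3) = w
(r2,c3) = t
(r4,c1) = t
(r4,c2) = x
(r2,c1) = v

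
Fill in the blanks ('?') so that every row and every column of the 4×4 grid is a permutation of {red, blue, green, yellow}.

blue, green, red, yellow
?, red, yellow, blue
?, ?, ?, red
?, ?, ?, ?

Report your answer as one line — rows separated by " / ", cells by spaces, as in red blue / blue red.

blue green red yellow / green red yellow blue / yellow blue green red / red yellow blue green

row 2 has {red,blue,yellow}; column 1 has {blue} — only green is left for (r2,c1).
row 3 has {red}; column 1 has {blue,green} — only yellow is left for (r3,c1).
row 3 has {red,yellow}; column 2 has {red,green} — only blue is left for (r3,c2).
row 3 has {red,blue,yellow}; column 3 has {red,yellow} — only green is left for (r3,c3).
row 4 is empty so far; column 1 has {blue,green,yellow} — only red is left for (r4,c1).
row 4 has {red}; column 2 has {red,blue,green} — only yellow is left for (r4,c2).
row 4 has {red,yellow}; column 3 has {red,green,yellow} — only blue is left for (r4,c3).
row 4 has {red,blue,yellow}; column 4 has {red,blue,yellow} — only green is left for (r4,c4).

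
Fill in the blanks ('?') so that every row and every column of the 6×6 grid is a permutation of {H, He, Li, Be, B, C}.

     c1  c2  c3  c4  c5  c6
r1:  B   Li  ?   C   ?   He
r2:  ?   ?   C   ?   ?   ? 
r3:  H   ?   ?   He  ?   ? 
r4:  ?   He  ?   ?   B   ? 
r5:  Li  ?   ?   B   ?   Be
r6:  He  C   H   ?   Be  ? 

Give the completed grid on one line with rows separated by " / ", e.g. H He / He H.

B Li Be C H He / Be B C H He Li / H Be B He Li C / C He Li Be B H / Li H He B C Be / He C H Li Be B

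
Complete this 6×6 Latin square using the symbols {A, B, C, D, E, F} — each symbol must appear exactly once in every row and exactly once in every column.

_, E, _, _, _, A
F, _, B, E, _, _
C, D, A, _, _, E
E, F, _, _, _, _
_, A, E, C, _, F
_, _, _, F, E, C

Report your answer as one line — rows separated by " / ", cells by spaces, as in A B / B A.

Cell (r2,c2): row 2 has {B,E,F}; column 2 has {A,D,E,F} → C.
Cell (r2,c6): row 2 has {B,C,E,F}; column 6 has {A,C,E,F} → D.
Cell (r3,c4): row 3 has {A,C,D,E}; column 4 has {C,E,F} → B.
Cell (r3,c5): row 3 has {A,B,C,D,E}; column 5 has {E} → F.
Cell (r4,c6): row 4 has {E,F}; column 6 has {A,C,D,E,F} → B.
Cell (r6,c2): row 6 has {C,E,F}; column 2 has {A,C,D,E,F} → B.
Cell (r6,c3): row 6 has {B,C,E,F}; column 3 has {A,B,E} → D.
Cell (r1,c4): row 1 has {A,E}; column 4 has {B,C,E,F} → D.
Cell (r2,c5): row 2 has {B,C,D,E,F}; column 5 has {E,F} → A.
Cell (r4,c3): row 4 has {B,E,F}; column 3 has {A,B,D,E} → C.
Cell (r4,c4): row 4 has {B,C,E,F}; column 4 has {B,C,D,E,F} → A.
Cell (r4,c5): row 4 has {A,B,C,E,F}; column 5 has {A,E,F} → D.
Cell (r5,c5): row 5 has {A,C,E,F}; column 5 has {A,D,E,F} → B.
Cell (r6,c1): row 6 has {B,C,D,E,F}; column 1 has {C,E,F} → A.
Cell (r1,c1): row 1 has {A,D,E}; column 1 has {A,C,E,F} → B.
Cell (r1,c3): row 1 has {A,B,D,E}; column 3 has {A,B,C,D,E} → F.
Cell (r1,c5): row 1 has {A,B,D,E,F}; column 5 has {A,B,D,E,F} → C.
Cell (r5,c1): row 5 has {A,B,C,E,F}; column 1 has {A,B,C,E,F} → D.

B E F D C A / F C B E A D / C D A B F E / E F C A D B / D A E C B F / A B D F E C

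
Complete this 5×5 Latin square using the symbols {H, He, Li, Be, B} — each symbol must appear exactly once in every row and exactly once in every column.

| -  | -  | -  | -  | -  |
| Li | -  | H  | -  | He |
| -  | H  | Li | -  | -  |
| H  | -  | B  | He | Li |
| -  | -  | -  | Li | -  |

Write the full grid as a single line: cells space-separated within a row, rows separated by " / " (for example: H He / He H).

Be Li He H B / Li B H Be He / He H Li B Be / H Be B He Li / B He Be Li H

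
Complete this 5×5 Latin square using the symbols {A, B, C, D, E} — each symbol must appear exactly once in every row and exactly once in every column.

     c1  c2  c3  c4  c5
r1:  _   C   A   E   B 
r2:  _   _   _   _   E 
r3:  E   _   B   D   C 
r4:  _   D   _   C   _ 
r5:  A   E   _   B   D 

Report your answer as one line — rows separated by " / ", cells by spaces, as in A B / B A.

D C A E B / C B D A E / E A B D C / B D E C A / A E C B D

At row 1, column 1: row 1 has {A,B,C,E}; column 1 has {A,E}; that leaves D.
At row 2, column 4: row 2 has {E}; column 4 has {B,C,D,E}; that leaves A.
At row 3, column 2: row 3 has {B,C,D,E}; column 2 has {C,D,E}; that leaves A.
At row 4, column 1: row 4 has {C,D}; column 1 has {A,D,E}; that leaves B.
At row 4, column 3: row 4 has {B,C,D}; column 3 has {A,B}; that leaves E.
At row 4, column 5: row 4 has {B,C,D,E}; column 5 has {B,C,D,E}; that leaves A.
At row 5, column 3: row 5 has {A,B,D,E}; column 3 has {A,B,E}; that leaves C.
At row 2, column 1: row 2 has {A,E}; column 1 has {A,B,D,E}; that leaves C.
At row 2, column 2: row 2 has {A,C,E}; column 2 has {A,C,D,E}; that leaves B.
At row 2, column 3: row 2 has {A,B,C,E}; column 3 has {A,B,C,E}; that leaves D.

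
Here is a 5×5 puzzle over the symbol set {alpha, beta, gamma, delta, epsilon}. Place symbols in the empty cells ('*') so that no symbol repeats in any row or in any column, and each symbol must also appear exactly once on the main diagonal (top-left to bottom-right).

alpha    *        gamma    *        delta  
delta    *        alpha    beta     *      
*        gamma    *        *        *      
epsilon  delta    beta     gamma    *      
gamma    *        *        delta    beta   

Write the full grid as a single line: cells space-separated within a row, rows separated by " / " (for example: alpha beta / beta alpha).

alpha beta gamma epsilon delta / delta epsilon alpha beta gamma / beta gamma delta alpha epsilon / epsilon delta beta gamma alpha / gamma alpha epsilon delta beta

(r1,c4) = epsilon
(r2,c2) = epsilon
(r2,c5) = gamma
(r3,c1) = beta
(r3,c3) = delta
(r3,c4) = alpha
(r3,c5) = epsilon
(r4,c5) = alpha
(r5,c2) = alpha
(r5,c3) = epsilon
(r1,c2) = beta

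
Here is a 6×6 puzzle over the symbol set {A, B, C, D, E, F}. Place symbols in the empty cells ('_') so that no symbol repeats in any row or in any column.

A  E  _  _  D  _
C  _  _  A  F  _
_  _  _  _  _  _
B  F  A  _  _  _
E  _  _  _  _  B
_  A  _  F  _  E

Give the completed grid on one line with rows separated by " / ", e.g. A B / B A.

At row 2, column 6: row 2 has {A,C,F}; column 6 has {B,E}; that leaves D.
At row 4, column 6: row 4 has {A,B,F}; column 6 has {B,D,E}; that leaves C.
At row 6, column 1: row 6 has {A,E,F}; column 1 has {A,B,C,E}; that leaves D.
At row 1, column 6: row 1 has {A,D,E}; column 6 has {B,C,D,E}; that leaves F.
At row 2, column 2: row 2 has {A,C,D,F}; column 2 has {A,E,F}; that leaves B.
At row 2, column 3: row 2 has {A,B,C,D,F}; column 3 has {A}; that leaves E.
At row 3, column 1: row 3 is empty so far; column 1 has {A,B,C,D,E}; that leaves F.
At row 3, column 6: row 3 has {F}; column 6 has {B,C,D,E,F}; that leaves A.
At row 4, column 5: row 4 has {A,B,C,F}; column 5 has {D,F}; that leaves E.
At row 4, column 4: row 4 has {A,B,C,E,F}; column 4 has {A,F}; that leaves D.
At row 5, column 4: row 5 has {B,E}; column 4 has {A,D,F}; that leaves C.
At row 5, column 5: row 5 has {B,C,E}; column 5 has {D,E,F}; that leaves A.
At row 1, column 4: row 1 has {A,D,E,F}; column 4 has {A,C,D,F}; that leaves B.
At row 3, column 4: row 3 has {A,F}; column 4 has {A,B,C,D,F}; that leaves E.
At row 5, column 2: row 5 has {A,B,C,E}; column 2 has {A,B,E,F}; that leaves D.
At row 5, column 3: row 5 has {A,B,C,D,E}; column 3 has {A,E}; that leaves F.
At row 1, column 3: row 1 has {A,B,D,E,F}; column 3 has {A,E,F}; that leaves C.
At row 3, column 2: row 3 has {A,E,F}; column 2 has {A,B,D,E,F}; that leaves C.
At row 3, column 5: row 3 has {A,C,E,F}; column 5 has {A,D,E,F}; that leaves B.
At row 6, column 3: row 6 has {A,D,E,F}; column 3 has {A,C,E,F}; that leaves B.
At row 6, column 5: row 6 has {A,B,D,E,F}; column 5 has {A,B,D,E,F}; that leaves C.
At row 3, column 3: row 3 has {A,B,C,E,F}; column 3 has {A,B,C,E,F}; that leaves D.

A E C B D F / C B E A F D / F C D E B A / B F A D E C / E D F C A B / D A B F C E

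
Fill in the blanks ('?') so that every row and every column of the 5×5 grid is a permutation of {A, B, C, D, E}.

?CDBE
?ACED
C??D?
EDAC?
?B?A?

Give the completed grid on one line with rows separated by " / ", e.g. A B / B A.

(r1,c1): row 1 has {B,C,D,E}; column 1 has {C,E}, so it must be A.
(r2,c1): row 2 has {A,C,D,E}; column 1 has {A,C,E}, so it must be B.
(r3,c2): row 3 has {C,D}; column 2 has {A,B,C,D}, so it must be E.
(r3,c3): row 3 has {C,D,E}; column 3 has {A,C,D}, so it must be B.
(r3,c5): row 3 has {B,C,D,E}; column 5 has {D,E}, so it must be A.
(r4,c5): row 4 has {A,C,D,E}; column 5 has {A,D,E}, so it must be B.
(r5,c1): row 5 has {A,B}; column 1 has {A,B,C,E}, so it must be D.
(r5,c3): row 5 has {A,B,D}; column 3 has {A,B,C,D}, so it must be E.
(r5,c5): row 5 has {A,B,D,E}; column 5 has {A,B,D,E}, so it must be C.

A C D B E / B A C E D / C E B D A / E D A C B / D B E A C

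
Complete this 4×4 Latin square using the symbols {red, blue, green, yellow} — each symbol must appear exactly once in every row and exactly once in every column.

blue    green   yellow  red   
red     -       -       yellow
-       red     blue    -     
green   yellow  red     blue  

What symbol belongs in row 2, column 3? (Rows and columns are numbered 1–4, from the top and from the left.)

green

(r2,c2) = blue
(r2,c3) = green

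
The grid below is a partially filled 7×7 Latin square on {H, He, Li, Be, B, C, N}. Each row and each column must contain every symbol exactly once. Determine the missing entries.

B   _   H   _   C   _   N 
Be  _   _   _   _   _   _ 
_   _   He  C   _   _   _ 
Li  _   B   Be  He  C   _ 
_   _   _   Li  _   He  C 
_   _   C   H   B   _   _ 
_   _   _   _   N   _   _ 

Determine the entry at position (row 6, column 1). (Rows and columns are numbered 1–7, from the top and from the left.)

He

Cell (r1,c4): row 1 has {H,B,C,N}; column 4 has {H,Li,Be,C} → He.
Cell (r4,c7): row 4 has {He,Li,Be,B,C}; column 7 has {C,N} → H.
Cell (r7,c4): row 7 has {N}; column 4 has {H,He,Li,Be,C} → B.
Cell (r2,c4): row 2 has {Be}; column 4 has {H,He,Li,Be,B,C} → N.
Cell (r4,c2): row 4 has {H,He,Li,Be,B,C}; column 2 is empty so far → N.
Cell (r2,c3): row 2 has {Be,N}; column 3 has {H,He,B,C} → Li.
Cell (r2,c5): row 2 has {Li,Be,N}; column 5 has {He,B,C,N} → H.
Cell (r2,c6): row 2 has {H,Li,Be,N}; column 6 has {He,C} → B.
Cell (r2,c7): row 2 has {H,Li,Be,B,N}; column 7 has {H,C,N} → He.
Cell (r5,c5): row 5 has {He,Li,C}; column 5 has {H,He,B,C,N} → Be.
Cell (r7,c3): row 7 has {B,N}; column 3 has {H,He,Li,B,C} → Be.
Cell (r7,c7): row 7 has {Be,B,N}; column 7 has {H,He,C,N} → Li.
Cell (r2,c2): row 2 has {H,He,Li,Be,B,N}; column 2 has {N} → C.
Cell (r3,c5): row 3 has {He,C}; column 5 has {H,He,Be,B,C,N} → Li.
Cell (r5,c3): row 5 has {He,Li,Be,C}; column 3 has {H,He,Li,Be,B,C} → N.
Cell (r6,c7): row 6 has {H,B,C}; column 7 has {H,He,Li,C,N} → Be.
Cell (r7,c6): row 7 has {Li,Be,B,N}; column 6 has {He,B,C} → H.
Cell (r3,c7): row 3 has {He,Li,C}; column 7 has {H,He,Li,Be,C,N} → B.
Cell (r5,c1): row 5 has {He,Li,Be,C,N}; column 1 has {Li,Be,B} → H.
Cell (r5,c2): row 5 has {H,He,Li,Be,C,N}; column 2 has {C,N} → B.
Cell (r7,c2): row 7 has {H,Li,Be,B,N}; column 2 has {B,C,N} → He.
Cell (r3,c1): row 3 has {He,Li,B,C}; column 1 has {H,Li,Be,B} → N.
Cell (r3,c6): row 3 has {He,Li,B,C,N}; column 6 has {H,He,B,C} → Be.
Cell (r6,c1): row 6 has {H,Be,B,C}; column 1 has {H,Li,Be,B,N} → He.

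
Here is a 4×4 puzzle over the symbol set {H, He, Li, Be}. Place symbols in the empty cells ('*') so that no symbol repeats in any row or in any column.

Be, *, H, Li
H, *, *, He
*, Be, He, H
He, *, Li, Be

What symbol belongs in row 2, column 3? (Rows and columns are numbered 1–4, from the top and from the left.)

Be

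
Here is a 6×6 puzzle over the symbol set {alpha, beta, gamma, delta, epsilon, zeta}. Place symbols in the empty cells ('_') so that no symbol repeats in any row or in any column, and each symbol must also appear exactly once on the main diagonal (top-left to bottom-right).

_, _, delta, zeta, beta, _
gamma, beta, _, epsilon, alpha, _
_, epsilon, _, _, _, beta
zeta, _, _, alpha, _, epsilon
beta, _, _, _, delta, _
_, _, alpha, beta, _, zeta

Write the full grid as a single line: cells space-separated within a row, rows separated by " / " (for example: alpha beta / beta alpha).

epsilon alpha delta zeta beta gamma / gamma beta zeta epsilon alpha delta / alpha epsilon gamma delta zeta beta / zeta delta beta alpha gamma epsilon / beta zeta epsilon gamma delta alpha / delta gamma alpha beta epsilon zeta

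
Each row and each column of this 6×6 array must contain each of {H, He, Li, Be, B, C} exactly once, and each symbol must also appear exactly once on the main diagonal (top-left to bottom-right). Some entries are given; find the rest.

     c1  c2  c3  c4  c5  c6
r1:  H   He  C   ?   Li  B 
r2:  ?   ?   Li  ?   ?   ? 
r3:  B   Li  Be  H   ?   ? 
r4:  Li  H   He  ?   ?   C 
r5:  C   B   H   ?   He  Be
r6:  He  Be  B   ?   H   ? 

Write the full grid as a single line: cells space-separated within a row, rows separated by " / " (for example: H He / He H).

H He C Be Li B / Be C Li He B H / B Li Be H C He / Li H He B Be C / C B H Li He Be / He Be B C H Li

(r1,c4) = Be
(r2,c1) = Be
(r2,c2) = C
(r2,c5) = B
(r3,c5) = C
(r3,c6) = He
(r4,c4) = B
(r4,c5) = Be
(r5,c4) = Li
(r6,c4) = C
(r6,c6) = Li
(r2,c4) = He
(r2,c6) = H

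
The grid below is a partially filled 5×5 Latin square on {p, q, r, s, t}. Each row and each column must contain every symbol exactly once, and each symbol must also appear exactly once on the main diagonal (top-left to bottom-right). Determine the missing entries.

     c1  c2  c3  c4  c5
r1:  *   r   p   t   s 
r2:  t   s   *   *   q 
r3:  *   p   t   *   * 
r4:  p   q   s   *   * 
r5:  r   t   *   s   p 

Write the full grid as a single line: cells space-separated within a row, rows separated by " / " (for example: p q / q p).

q r p t s / t s r p q / s p t q r / p q s r t / r t q s p

(r1,c1) = q
(r2,c3) = r
(r2,c4) = p
(r3,c1) = s
(r3,c5) = r
(r4,c4) = r
(r4,c5) = t
(r5,c3) = q
(r3,c4) = q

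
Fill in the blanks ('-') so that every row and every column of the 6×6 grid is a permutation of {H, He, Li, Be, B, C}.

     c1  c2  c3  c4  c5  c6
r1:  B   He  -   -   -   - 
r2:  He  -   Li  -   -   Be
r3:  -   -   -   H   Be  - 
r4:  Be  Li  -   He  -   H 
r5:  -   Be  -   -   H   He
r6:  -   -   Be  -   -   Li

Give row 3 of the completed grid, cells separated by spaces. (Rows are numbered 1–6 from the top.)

Li C He H Be B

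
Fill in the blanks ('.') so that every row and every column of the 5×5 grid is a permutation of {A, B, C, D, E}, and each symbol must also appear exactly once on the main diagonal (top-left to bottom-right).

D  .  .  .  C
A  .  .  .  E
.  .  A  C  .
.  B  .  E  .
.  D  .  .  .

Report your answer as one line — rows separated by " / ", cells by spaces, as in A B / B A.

D A E B C / A C B D E / B E A C D / C B D E A / E D C A B

At row 2, column 2: row 2 has {A,E}; column 2 has {B,D}; the diagonal has {A,D,E}; that leaves C.
At row 3, column 2: row 3 has {A,C}; column 2 has {B,C,D}; that leaves E.
At row 4, column 1: row 4 has {B,E}; column 1 has {A,D}; that leaves C.
At row 4, column 3: row 4 has {B,C,E}; column 3 has {A}; that leaves D.
At row 4, column 5: row 4 has {B,C,D,E}; column 5 has {C,E}; that leaves A.
At row 5, column 5: row 5 has {D}; column 5 has {A,C,E}; the diagonal has {A,C,D,E}; that leaves B.
At row 1, column 2: row 1 has {C,D}; column 2 has {B,C,D,E}; that leaves A.
At row 1, column 4: row 1 has {A,C,D}; column 4 has {C,E}; that leaves B.
At row 2, column 3: row 2 has {A,C,E}; column 3 has {A,D}; that leaves B.
At row 2, column 4: row 2 has {A,B,C,E}; column 4 has {B,C,E}; that leaves D.
At row 3, column 1: row 3 has {A,C,E}; column 1 has {A,C,D}; that leaves B.
At row 3, column 5: row 3 has {A,B,C,E}; column 5 has {A,B,C,E}; that leaves D.
At row 5, column 1: row 5 has {B,D}; column 1 has {A,B,C,D}; that leaves E.
At row 5, column 3: row 5 has {B,D,E}; column 3 has {A,B,D}; that leaves C.
At row 5, column 4: row 5 has {B,C,D,E}; column 4 has {B,C,D,E}; that leaves A.
At row 1, column 3: row 1 has {A,B,C,D}; column 3 has {A,B,C,D}; that leaves E.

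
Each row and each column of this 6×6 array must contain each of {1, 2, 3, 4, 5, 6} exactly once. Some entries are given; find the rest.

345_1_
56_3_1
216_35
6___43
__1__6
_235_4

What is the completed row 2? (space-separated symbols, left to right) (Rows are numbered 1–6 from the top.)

(r1,c6) = 2
(r2,c5) = 2
(r3,c4) = 4
(r4,c2) = 5
(r4,c3) = 2
(r4,c4) = 1
(r5,c1) = 4
(r5,c2) = 3
(r5,c4) = 2
(r5,c5) = 5
(r6,c1) = 1
(r6,c5) = 6
(r1,c4) = 6
(r2,c3) = 4

5 6 4 3 2 1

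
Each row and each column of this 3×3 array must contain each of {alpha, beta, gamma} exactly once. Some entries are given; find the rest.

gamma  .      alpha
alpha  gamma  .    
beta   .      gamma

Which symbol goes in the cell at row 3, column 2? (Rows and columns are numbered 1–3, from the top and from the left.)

alpha

(r1,c2) = beta
(r2,c3) = beta
(r3,c2) = alpha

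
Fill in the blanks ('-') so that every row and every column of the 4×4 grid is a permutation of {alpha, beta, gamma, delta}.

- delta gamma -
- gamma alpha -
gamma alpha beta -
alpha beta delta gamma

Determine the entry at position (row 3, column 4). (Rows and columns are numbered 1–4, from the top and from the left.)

delta

(r1,c1) = beta
(r1,c4) = alpha
(r2,c1) = delta
(r2,c4) = beta
(r3,c4) = delta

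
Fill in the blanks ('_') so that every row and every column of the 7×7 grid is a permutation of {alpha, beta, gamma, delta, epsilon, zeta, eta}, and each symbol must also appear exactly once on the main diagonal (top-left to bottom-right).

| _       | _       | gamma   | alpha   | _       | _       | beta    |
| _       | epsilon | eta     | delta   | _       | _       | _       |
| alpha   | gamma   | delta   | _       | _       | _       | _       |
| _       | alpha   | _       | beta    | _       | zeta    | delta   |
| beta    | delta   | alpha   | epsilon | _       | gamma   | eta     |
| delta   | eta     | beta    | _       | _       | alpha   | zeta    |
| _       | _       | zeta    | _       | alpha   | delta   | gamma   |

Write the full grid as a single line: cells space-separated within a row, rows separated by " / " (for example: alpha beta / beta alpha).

(r1,c2) = zeta
(r2,c6) = beta
(r2,c7) = alpha
(r3,c7) = epsilon
(r4,c3) = epsilon
(r5,c5) = zeta
(r6,c4) = gamma
(r6,c5) = epsilon
(r7,c2) = beta
(r7,c4) = eta
(r1,c1) = eta
(r1,c5) = delta
(r1,c6) = epsilon
(r2,c5) = gamma
(r3,c4) = zeta
(r3,c6) = eta
(r4,c1) = gamma
(r4,c5) = eta
(r7,c1) = epsilon
(r2,c1) = zeta
(r3,c5) = beta

eta zeta gamma alpha delta epsilon beta / zeta epsilon eta delta gamma beta alpha / alpha gamma delta zeta beta eta epsilon / gamma alpha epsilon beta eta zeta delta / beta delta alpha epsilon zeta gamma eta / delta eta beta gamma epsilon alpha zeta / epsilon beta zeta eta alpha delta gamma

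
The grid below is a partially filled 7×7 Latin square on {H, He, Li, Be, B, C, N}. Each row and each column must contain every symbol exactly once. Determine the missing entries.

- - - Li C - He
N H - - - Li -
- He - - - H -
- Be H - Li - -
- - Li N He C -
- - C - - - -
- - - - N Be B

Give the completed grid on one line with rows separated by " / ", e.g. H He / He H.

H N Be Li C B He / N H B He Be Li C / C He N Be B H Li / B Be H C Li He N / Be B Li N He C H / He Li C B H N Be / Li C He H N Be B

(r5,c2): row 5 has {He,Li,C,N}; column 2 has {H,He,Be}, so it must be B.
(r7,c3): row 7 has {Be,B,N}; column 3 has {H,Li,C}, so it must be He.
(r1,c2): row 1 has {He,Li,C}; column 2 has {H,He,Be,B}, so it must be N.
(r1,c6): row 1 has {He,Li,C,N}; column 6 has {H,Li,Be,C}, so it must be B.
(r6,c2): row 6 has {C}; column 2 has {H,He,Be,B,N}, so it must be Li.
(r7,c2): row 7 has {He,Be,B,N}; column 2 has {H,He,Li,Be,B,N}, so it must be C.
(r7,c4): row 7 has {He,Be,B,C,N}; column 4 has {Li,N}, so it must be H.
(r1,c3): row 1 has {He,Li,B,C,N}; column 3 has {H,He,Li,C}, so it must be Be.
(r2,c3): row 2 has {H,Li,N}; column 3 has {H,He,Li,Be,C}, so it must be B.
(r2,c5): row 2 has {H,Li,B,N}; column 5 has {He,Li,C,N}, so it must be Be.
(r2,c7): row 2 has {H,Li,Be,B,N}; column 7 has {He,B}, so it must be C.
(r3,c3): row 3 has {H,He}; column 3 has {H,He,Li,Be,B,C}, so it must be N.
(r3,c5): row 3 has {H,He,N}; column 5 has {He,Li,Be,C,N}, so it must be B.
(r4,c7): row 4 has {H,Li,Be}; column 7 has {He,B,C}, so it must be N.
(r6,c5): row 6 has {Li,C}; column 5 has {He,Li,Be,B,C,N}, so it must be H.
(r6,c7): row 6 has {H,Li,C}; column 7 has {He,B,C,N}, so it must be Be.
(r7,c1): row 7 has {H,He,Be,B,C,N}; column 1 has {N}, so it must be Li.
(r1,c1): row 1 has {He,Li,Be,B,C,N}; column 1 has {Li,N}, so it must be H.
(r2,c4): row 2 has {H,Li,Be,B,C,N}; column 4 has {H,Li,N}, so it must be He.
(r3,c7): row 3 has {H,He,B,N}; column 7 has {He,Be,B,C,N}, so it must be Li.
(r4,c6): row 4 has {H,Li,Be,N}; column 6 has {H,Li,Be,B,C}, so it must be He.
(r5,c1): row 5 has {He,Li,B,C,N}; column 1 has {H,Li,N}, so it must be Be.
(r5,c7): row 5 has {He,Li,Be,B,C,N}; column 7 has {He,Li,Be,B,C,N}, so it must be H.
(r6,c4): row 6 has {H,Li,Be,C}; column 4 has {H,He,Li,N}, so it must be B.
(r6,c6): row 6 has {H,Li,Be,B,C}; column 6 has {H,He,Li,Be,B,C}, so it must be N.
(r3,c1): row 3 has {H,He,Li,B,N}; column 1 has {H,Li,Be,N}, so it must be C.
(r3,c4): row 3 has {H,He,Li,B,C,N}; column 4 has {H,He,Li,B,N}, so it must be Be.
(r4,c1): row 4 has {H,He,Li,Be,N}; column 1 has {H,Li,Be,C,N}, so it must be B.
(r4,c4): row 4 has {H,He,Li,Be,B,N}; column 4 has {H,He,Li,Be,B,N}, so it must be C.
(r6,c1): row 6 has {H,Li,Be,B,C,N}; column 1 has {H,Li,Be,B,C,N}, so it must be He.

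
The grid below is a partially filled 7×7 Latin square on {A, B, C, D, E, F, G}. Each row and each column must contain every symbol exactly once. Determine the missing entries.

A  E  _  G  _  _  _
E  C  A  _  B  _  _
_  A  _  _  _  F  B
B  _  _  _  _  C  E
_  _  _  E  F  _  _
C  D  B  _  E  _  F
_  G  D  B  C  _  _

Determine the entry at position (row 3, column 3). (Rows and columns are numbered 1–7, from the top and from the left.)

E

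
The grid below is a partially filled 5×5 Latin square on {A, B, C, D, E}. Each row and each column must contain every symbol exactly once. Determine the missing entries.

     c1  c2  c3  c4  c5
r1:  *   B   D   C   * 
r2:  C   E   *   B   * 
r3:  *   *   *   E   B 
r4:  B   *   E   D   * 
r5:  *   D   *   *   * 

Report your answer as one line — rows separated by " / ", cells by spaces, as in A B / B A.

A B D C E / C E A B D / D A C E B / B C E D A / E D B A C

(r2,c3) = A
(r2,c5) = D
(r3,c3) = C
(r5,c3) = B
(r5,c4) = A
(r3,c2) = A
(r4,c2) = C
(r4,c5) = A
(r5,c1) = E
(r5,c5) = C
(r1,c1) = A
(r1,c5) = E
(r3,c1) = D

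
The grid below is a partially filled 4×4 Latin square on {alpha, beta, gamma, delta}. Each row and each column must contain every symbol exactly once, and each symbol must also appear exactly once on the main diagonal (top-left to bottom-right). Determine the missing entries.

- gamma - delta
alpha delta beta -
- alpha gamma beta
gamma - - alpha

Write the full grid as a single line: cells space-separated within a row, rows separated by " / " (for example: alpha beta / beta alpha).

beta gamma alpha delta / alpha delta beta gamma / delta alpha gamma beta / gamma beta delta alpha

row 1 has {gamma,delta}; column 1 has {alpha,gamma}; the diagonal has {alpha,gamma,delta} — only beta is left for (r1,c1).
row 1 has {beta,gamma,delta}; column 3 has {beta,gamma} — only alpha is left for (r1,c3).
row 2 has {alpha,beta,delta}; column 4 has {alpha,beta,delta} — only gamma is left for (r2,c4).
row 3 has {alpha,beta,gamma}; column 1 has {alpha,beta,gamma} — only delta is left for (r3,c1).
row 4 has {alpha,gamma}; column 2 has {alpha,gamma,delta} — only beta is left for (r4,c2).
row 4 has {alpha,beta,gamma}; column 3 has {alpha,beta,gamma} — only delta is left for (r4,c3).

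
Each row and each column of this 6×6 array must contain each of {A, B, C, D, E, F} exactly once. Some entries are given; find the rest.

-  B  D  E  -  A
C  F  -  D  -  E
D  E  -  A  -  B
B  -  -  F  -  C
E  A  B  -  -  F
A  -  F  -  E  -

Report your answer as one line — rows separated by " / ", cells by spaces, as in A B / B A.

F B D E C A / C F A D B E / D E C A F B / B D E F A C / E A B C D F / A C F B E D

(r1,c1): row 1 has {A,B,D,E}; column 1 has {A,B,C,D,E}, so it must be F.
(r1,c5): row 1 has {A,B,D,E,F}; column 5 has {E}, so it must be C.
(r2,c3): row 2 has {C,D,E,F}; column 3 has {B,D,F}, so it must be A.
(r2,c5): row 2 has {A,C,D,E,F}; column 5 has {C,E}, so it must be B.
(r3,c3): row 3 has {A,B,D,E}; column 3 has {A,B,D,F}, so it must be C.
(r3,c5): row 3 has {A,B,C,D,E}; column 5 has {B,C,E}, so it must be F.
(r4,c2): row 4 has {B,C,F}; column 2 has {A,B,E,F}, so it must be D.
(r4,c3): row 4 has {B,C,D,F}; column 3 has {A,B,C,D,F}, so it must be E.
(r4,c5): row 4 has {B,C,D,E,F}; column 5 has {B,C,E,F}, so it must be A.
(r5,c4): row 5 has {A,B,E,F}; column 4 has {A,D,E,F}, so it must be C.
(r5,c5): row 5 has {A,B,C,E,F}; column 5 has {A,B,C,E,F}, so it must be D.
(r6,c2): row 6 has {A,E,F}; column 2 has {A,B,D,E,F}, so it must be C.
(r6,c4): row 6 has {A,C,E,F}; column 4 has {A,C,D,E,F}, so it must be B.
(r6,c6): row 6 has {A,B,C,E,F}; column 6 has {A,B,C,E,F}, so it must be D.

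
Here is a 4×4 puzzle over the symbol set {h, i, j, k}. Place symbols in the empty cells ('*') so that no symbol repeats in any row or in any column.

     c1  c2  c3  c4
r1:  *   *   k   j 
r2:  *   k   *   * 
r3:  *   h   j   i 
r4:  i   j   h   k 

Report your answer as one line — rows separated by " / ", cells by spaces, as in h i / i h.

(r1,c1): row 1 has {j,k}; column 1 has {i}, so it must be h.
(r1,c2): row 1 has {h,j,k}; column 2 has {h,j,k}, so it must be i.
(r2,c1): row 2 has {k}; column 1 has {h,i}, so it must be j.
(r2,c3): row 2 has {j,k}; column 3 has {h,j,k}, so it must be i.
(r2,c4): row 2 has {i,j,k}; column 4 has {i,j,k}, so it must be h.
(r3,c1): row 3 has {h,i,j}; column 1 has {h,i,j}, so it must be k.

h i k j / j k i h / k h j i / i j h k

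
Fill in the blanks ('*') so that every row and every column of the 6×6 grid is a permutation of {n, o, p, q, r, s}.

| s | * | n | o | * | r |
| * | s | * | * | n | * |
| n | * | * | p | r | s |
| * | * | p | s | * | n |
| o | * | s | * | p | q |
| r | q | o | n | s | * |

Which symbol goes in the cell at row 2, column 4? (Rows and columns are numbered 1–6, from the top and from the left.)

(r1,c2) = p
(r1,c5) = q
(r3,c2) = o
(r3,c3) = q
(r4,c1) = q
(r4,c2) = r
(r4,c5) = o
(r5,c2) = n
(r5,c4) = r
(r6,c6) = p
(r2,c1) = p
(r2,c3) = r
(r2,c4) = q

q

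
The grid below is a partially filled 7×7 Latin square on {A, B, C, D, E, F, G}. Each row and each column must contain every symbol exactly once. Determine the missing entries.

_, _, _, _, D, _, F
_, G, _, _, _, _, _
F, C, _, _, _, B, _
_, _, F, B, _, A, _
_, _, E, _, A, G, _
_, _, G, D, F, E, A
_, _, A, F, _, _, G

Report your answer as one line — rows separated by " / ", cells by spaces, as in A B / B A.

row 1 has {D,F}; column 6 has {A,B,E,G} — only C is left for (r1,c6).
row 3 has {B,C,F}; column 3 has {A,E,F,G} — only D is left for (r3,c3).
row 3 has {B,C,D,F}; column 7 has {A,F,G} — only E is left for (r3,c7).
row 5 has {A,E,G}; column 4 has {B,D,F} — only C is left for (r5,c4).
row 6 has {A,D,E,F,G}; column 2 has {C,G} — only B is left for (r6,c2).
row 7 has {A,F,G}; column 6 has {A,B,C,E,G} — only D is left for (r7,c6).
row 1 has {C,D,F}; column 3 has {A,D,E,F,G} — only B is left for (r1,c3).
row 2 has {G}; column 3 has {A,B,D,E,F,G} — only C is left for (r2,c3).
row 2 has {C,G}; column 6 has {A,B,C,D,E,G} — only F is left for (r2,c6).
row 3 has {B,C,D,E,F}; column 5 has {A,D,F} — only G is left for (r3,c5).
row 6 has {A,B,D,E,F,G}; column 1 has {F} — only C is left for (r6,c1).
row 7 has {A,D,F,G}; column 2 has {B,C,G} — only E is left for (r7,c2).
row 1 has {B,C,D,F}; column 2 has {B,C,E,G} — only A is left for (r1,c2).
row 3 has {B,C,D,E,F,G}; column 4 has {B,C,D,F} — only A is left for (r3,c4).
row 4 has {A,B,F}; column 2 has {A,B,C,E,G} — only D is left for (r4,c2).
row 4 has {A,B,D,F}; column 7 has {A,E,F,G} — only C is left for (r4,c7).
row 5 has {A,C,E,G}; column 2 has {A,B,C,D,E,G} — only F is left for (r5,c2).
row 7 has {A,D,E,F,G}; column 1 has {C,F} — only B is left for (r7,c1).
row 7 has {A,B,D,E,F,G}; column 5 has {A,D,F,G} — only C is left for (r7,c5).
row 2 has {C,F,G}; column 4 has {A,B,C,D,F} — only E is left for (r2,c4).
row 2 has {C,E,F,G}; column 5 has {A,C,D,F,G} — only B is left for (r2,c5).
row 2 has {B,C,E,F,G}; column 7 has {A,C,E,F,G} — only D is left for (r2,c7).
row 4 has {A,B,C,D,F}; column 5 has {A,B,C,D,F,G} — only E is left for (r4,c5).
row 5 has {A,C,E,F,G}; column 1 has {B,C,F} — only D is left for (r5,c1).
row 5 has {A,C,D,E,F,G}; column 7 has {A,C,D,E,F,G} — only B is left for (r5,c7).
row 1 has {A,B,C,D,F}; column 4 has {A,B,C,D,E,F} — only G is left for (r1,c4).
row 2 has {B,C,D,E,F,G}; column 1 has {B,C,D,F} — only A is left for (r2,c1).
row 4 has {A,B,C,D,E,F}; column 1 has {A,B,C,D,F} — only G is left for (r4,c1).
row 1 has {A,B,C,D,F,G}; column 1 has {A,B,C,D,F,G} — only E is left for (r1,c1).

E A B G D C F / A G C E B F D / F C D A G B E / G D F B E A C / D F E C A G B / C B G D F E A / B E A F C D G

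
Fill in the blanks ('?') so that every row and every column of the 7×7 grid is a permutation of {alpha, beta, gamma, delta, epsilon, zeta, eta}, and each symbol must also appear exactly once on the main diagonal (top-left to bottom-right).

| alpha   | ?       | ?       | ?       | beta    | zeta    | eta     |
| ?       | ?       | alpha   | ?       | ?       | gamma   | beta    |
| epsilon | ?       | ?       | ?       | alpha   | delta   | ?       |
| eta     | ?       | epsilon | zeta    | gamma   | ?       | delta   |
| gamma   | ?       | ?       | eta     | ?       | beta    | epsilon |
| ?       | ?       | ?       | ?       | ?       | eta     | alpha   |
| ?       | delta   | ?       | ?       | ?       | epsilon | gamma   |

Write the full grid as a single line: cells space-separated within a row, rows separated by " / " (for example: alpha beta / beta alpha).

alpha gamma delta epsilon beta zeta eta / zeta epsilon alpha delta eta gamma beta / epsilon eta beta gamma alpha delta zeta / eta beta epsilon zeta gamma alpha delta / gamma alpha zeta eta delta beta epsilon / delta zeta gamma beta epsilon eta alpha / beta delta eta alpha zeta epsilon gamma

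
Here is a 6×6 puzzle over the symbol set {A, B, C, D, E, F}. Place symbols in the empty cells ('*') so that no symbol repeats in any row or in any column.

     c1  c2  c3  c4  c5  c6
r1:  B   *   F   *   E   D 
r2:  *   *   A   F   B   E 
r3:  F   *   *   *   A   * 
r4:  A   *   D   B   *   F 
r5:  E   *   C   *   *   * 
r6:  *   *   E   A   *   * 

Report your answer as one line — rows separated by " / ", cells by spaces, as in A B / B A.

B A F C E D / D C A F B E / F D B E A C / A E D B C F / E B C D F A / C F E A D B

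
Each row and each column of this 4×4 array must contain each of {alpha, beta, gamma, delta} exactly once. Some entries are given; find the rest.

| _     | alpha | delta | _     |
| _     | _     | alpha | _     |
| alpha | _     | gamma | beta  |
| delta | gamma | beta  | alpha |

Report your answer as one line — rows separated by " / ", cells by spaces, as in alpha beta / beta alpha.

Cell (r1,c4): row 1 has {alpha,delta}; column 4 has {alpha,beta} → gamma.
Cell (r2,c4): row 2 has {alpha}; column 4 has {alpha,beta,gamma} → delta.
Cell (r3,c2): row 3 has {alpha,beta,gamma}; column 2 has {alpha,gamma} → delta.
Cell (r1,c1): row 1 has {alpha,gamma,delta}; column 1 has {alpha,delta} → beta.
Cell (r2,c1): row 2 has {alpha,delta}; column 1 has {alpha,beta,delta} → gamma.
Cell (r2,c2): row 2 has {alpha,gamma,delta}; column 2 has {alpha,gamma,delta} → beta.

beta alpha delta gamma / gamma beta alpha delta / alpha delta gamma beta / delta gamma beta alpha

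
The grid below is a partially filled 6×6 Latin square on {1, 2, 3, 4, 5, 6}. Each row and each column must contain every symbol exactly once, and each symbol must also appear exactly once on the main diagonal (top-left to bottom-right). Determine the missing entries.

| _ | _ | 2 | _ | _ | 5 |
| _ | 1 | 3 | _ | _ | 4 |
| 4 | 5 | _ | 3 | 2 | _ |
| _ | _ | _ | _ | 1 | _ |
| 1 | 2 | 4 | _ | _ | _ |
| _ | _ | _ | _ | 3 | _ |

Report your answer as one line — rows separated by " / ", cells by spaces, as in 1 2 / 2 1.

3 6 2 1 4 5 / 5 1 3 2 6 4 / 4 5 6 3 2 1 / 2 3 5 4 1 6 / 1 2 4 6 5 3 / 6 4 1 5 3 2

row 3 has {2,3,4,5}; column 3 has {2,3,4}; the diagonal has {1} — only 6 is left for (r3,c3).
row 3 has {2,3,4,5,6}; column 6 has {4,5} — only 1 is left for (r3,c6).
row 4 has {1}; column 3 has {2,3,4,6} — only 5 is left for (r4,c3).
row 5 has {1,2,4}; column 5 has {1,2,3}; the diagonal has {1,6} — only 5 is left for (r5,c5).
row 6 has {3}; column 3 has {2,3,4,5,6} — only 1 is left for (r6,c3).
row 6 has {1,3}; column 6 has {1,4,5}; the diagonal has {1,5,6} — only 2 is left for (r6,c6).
row 1 has {2,5}; column 1 has {1,4}; the diagonal has {1,2,5,6} — only 3 is left for (r1,c1).
row 2 has {1,3,4}; column 5 has {1,2,3,5} — only 6 is left for (r2,c5).
row 4 has {1,5}; column 4 has {3}; the diagonal has {1,2,3,5,6} — only 4 is left for (r4,c4).
row 5 has {1,2,4,5}; column 4 has {3,4} — only 6 is left for (r5,c4).
row 5 has {1,2,4,5,6}; column 6 has {1,2,4,5} — only 3 is left for (r5,c6).
row 6 has {1,2,3}; column 4 has {3,4,6} — only 5 is left for (r6,c4).
row 1 has {2,3,5}; column 4 has {3,4,5,6} — only 1 is left for (r1,c4).
row 1 has {1,2,3,5}; column 5 has {1,2,3,5,6} — only 4 is left for (r1,c5).
row 2 has {1,3,4,6}; column 4 has {1,3,4,5,6} — only 2 is left for (r2,c4).
row 4 has {1,4,5}; column 6 has {1,2,3,4,5} — only 6 is left for (r4,c6).
row 6 has {1,2,3,5}; column 1 has {1,3,4} — only 6 is left for (r6,c1).
row 6 has {1,2,3,5,6}; column 2 has {1,2,5} — only 4 is left for (r6,c2).
row 1 has {1,2,3,4,5}; column 2 has {1,2,4,5} — only 6 is left for (r1,c2).
row 2 has {1,2,3,4,6}; column 1 has {1,3,4,6} — only 5 is left for (r2,c1).
row 4 has {1,4,5,6}; column 1 has {1,3,4,5,6} — only 2 is left for (r4,c1).
row 4 has {1,2,4,5,6}; column 2 has {1,2,4,5,6} — only 3 is left for (r4,c2).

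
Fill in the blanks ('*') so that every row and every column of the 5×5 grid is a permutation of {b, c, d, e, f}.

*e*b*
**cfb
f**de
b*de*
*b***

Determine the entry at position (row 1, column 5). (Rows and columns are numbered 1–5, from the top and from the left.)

(r1,c3): row 1 has {b,e}; column 3 has {c,d}, so it must be f.
(r2,c2): row 2 has {b,c,f}; column 2 has {b,e}, so it must be d.
(r3,c2): row 3 has {d,e,f}; column 2 has {b,d,e}, so it must be c.
(r3,c3): row 3 has {c,d,e,f}; column 3 has {c,d,f}, so it must be b.
(r4,c2): row 4 has {b,d,e}; column 2 has {b,c,d,e}, so it must be f.
(r4,c5): row 4 has {b,d,e,f}; column 5 has {b,e}, so it must be c.
(r5,c3): row 5 has {b}; column 3 has {b,c,d,f}, so it must be e.
(r5,c4): row 5 has {b,e}; column 4 has {b,d,e,f}, so it must be c.
(r1,c5): row 1 has {b,e,f}; column 5 has {b,c,e}, so it must be d.

d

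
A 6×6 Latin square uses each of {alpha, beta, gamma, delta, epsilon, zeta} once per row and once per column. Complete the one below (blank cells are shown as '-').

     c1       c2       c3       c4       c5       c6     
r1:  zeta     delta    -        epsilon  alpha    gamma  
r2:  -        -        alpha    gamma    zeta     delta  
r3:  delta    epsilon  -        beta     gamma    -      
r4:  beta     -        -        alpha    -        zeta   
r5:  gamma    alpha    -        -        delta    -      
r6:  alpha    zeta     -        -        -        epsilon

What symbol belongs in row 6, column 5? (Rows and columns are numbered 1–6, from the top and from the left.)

beta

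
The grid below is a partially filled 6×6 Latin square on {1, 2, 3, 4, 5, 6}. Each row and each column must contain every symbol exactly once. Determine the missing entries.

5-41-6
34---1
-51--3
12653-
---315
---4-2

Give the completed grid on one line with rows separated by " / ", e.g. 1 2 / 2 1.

5 3 4 1 2 6 / 3 4 5 2 6 1 / 2 5 1 6 4 3 / 1 2 6 5 3 4 / 4 6 2 3 1 5 / 6 1 3 4 5 2

row 1 has {1,4,5,6}; column 2 has {2,4,5} — only 3 is left for (r1,c2).
row 1 has {1,3,4,5,6}; column 5 has {1,3} — only 2 is left for (r1,c5).
row 4 has {1,2,3,5,6}; column 6 has {1,2,3,5,6} — only 4 is left for (r4,c6).
row 5 has {1,3,5}; column 2 has {2,3,4,5} — only 6 is left for (r5,c2).
row 5 has {1,3,5,6}; column 3 has {1,4,6} — only 2 is left for (r5,c3).
row 6 has {2,4}; column 1 has {1,3,5} — only 6 is left for (r6,c1).
row 6 has {2,4,6}; column 2 has {2,3,4,5,6} — only 1 is left for (r6,c2).
row 6 has {1,2,4,6}; column 5 has {1,2,3} — only 5 is left for (r6,c5).
row 2 has {1,3,4}; column 3 has {1,2,4,6} — only 5 is left for (r2,c3).
row 2 has {1,3,4,5}; column 5 has {1,2,3,5} — only 6 is left for (r2,c5).
row 3 has {1,3,5}; column 5 has {1,2,3,5,6} — only 4 is left for (r3,c5).
row 5 has {1,2,3,5,6}; column 1 has {1,3,5,6} — only 4 is left for (r5,c1).
row 6 has {1,2,4,5,6}; column 3 has {1,2,4,5,6} — only 3 is left for (r6,c3).
row 2 has {1,3,4,5,6}; column 4 has {1,3,4,5} — only 2 is left for (r2,c4).
row 3 has {1,3,4,5}; column 1 has {1,3,4,5,6} — only 2 is left for (r3,c1).
row 3 has {1,2,3,4,5}; column 4 has {1,2,3,4,5} — only 6 is left for (r3,c4).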